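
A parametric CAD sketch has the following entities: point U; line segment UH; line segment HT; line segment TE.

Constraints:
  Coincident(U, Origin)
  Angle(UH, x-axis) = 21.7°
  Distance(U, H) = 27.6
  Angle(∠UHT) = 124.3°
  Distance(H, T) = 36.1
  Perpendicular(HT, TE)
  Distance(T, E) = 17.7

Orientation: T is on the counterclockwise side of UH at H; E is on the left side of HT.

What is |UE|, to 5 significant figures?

51.905

U is at the origin; UH runs at 21.7° with length 27.6, so H = 27.6·(cos 21.7°, sin 21.7°) = (25.644, 10.205). ∠UHT = 124.3°, so HT runs at 21.7° + (180° − 124.3°) = 77.400° from the x-axis; with |HT| = 36.1, T = H + 36.1·(cos 77.400°, sin 77.400°) = (33.519, 45.436). HT ⟂ TE; with |TE| = 17.7 on the left of HT, E = T + 17.7·(-0.97592, 0.21814) = (16.245, 49.297). Then |UE| = |E − U| = 51.905.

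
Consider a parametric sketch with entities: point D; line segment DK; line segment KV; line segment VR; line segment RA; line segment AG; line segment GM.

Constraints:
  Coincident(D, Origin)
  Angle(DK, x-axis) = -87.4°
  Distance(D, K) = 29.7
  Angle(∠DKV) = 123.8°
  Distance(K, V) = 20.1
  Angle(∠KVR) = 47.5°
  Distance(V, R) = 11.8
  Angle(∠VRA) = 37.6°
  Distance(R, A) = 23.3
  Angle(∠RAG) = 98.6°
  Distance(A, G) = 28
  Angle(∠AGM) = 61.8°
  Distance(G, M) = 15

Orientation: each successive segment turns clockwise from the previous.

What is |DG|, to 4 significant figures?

71.51

∠VRA = 37.6° gives RA at -58.50° from the x-axis; with |RA| = 23.3, A = (-1.403, -49.73). ∠RAG = 98.6° gives AG at -139.9° from the x-axis; with |AG| = 28.0, G = (-22.82, -67.77). Then |DG| = |G − D| = 71.51.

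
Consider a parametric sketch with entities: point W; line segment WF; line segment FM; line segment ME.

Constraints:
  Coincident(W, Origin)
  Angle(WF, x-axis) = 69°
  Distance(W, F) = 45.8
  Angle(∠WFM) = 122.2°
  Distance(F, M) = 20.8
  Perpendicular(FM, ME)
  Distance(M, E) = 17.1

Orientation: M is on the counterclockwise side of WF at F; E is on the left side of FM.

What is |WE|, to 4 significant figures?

50.13

∠WFM = 122.2°, so FM runs at 69.0° + (180° − 122.2°) = 126.8° from the x-axis; with |FM| = 20.8, M = F + 20.8·(cos 126.8°, sin 126.8°) = (3.954, 59.41). The perpendicularity gives ME at right angles to FM; with |ME| = 17.1 on the left of FM, E = M + 17.1·(-0.8007, -0.5990) = (-9.739, 49.17). Then |WE| = |E − W| = 50.13.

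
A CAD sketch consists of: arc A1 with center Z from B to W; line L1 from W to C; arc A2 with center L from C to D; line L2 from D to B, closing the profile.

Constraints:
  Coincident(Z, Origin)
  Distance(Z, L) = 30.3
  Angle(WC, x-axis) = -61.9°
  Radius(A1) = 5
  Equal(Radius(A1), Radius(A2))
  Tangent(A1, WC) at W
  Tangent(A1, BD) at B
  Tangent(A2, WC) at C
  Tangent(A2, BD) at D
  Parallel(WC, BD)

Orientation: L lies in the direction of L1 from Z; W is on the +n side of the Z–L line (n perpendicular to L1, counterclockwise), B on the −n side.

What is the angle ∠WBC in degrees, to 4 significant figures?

71.74°

Tangency of A1 to both parallel lines with radius 5.0 puts W and B at Z ± 5.0·n: W = (4.411, 2.355), B = (-4.411, -2.355). Equal radii place C and D the same way about L: C = L + 5.0·n = (18.68, -24.37), D = L − 5.0·n = (9.861, -29.08). Then cos ∠WBC = BW·BC / (|BW||BC|), giving 71.74°.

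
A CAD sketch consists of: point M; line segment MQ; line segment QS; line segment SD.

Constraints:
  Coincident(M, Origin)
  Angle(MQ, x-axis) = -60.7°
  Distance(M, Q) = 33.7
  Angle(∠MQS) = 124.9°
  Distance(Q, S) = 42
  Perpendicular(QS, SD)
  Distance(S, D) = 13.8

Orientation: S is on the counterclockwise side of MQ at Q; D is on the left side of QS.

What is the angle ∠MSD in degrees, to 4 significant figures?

65.72°

M is at the origin; MQ runs at -60.7° with length 33.7, so Q = 33.7·(cos -60.7°, sin -60.7°) = (16.49, -29.39). ∠MQS = 124.9°, so QS runs at -60.7° + (180° − 124.9°) = -5.600° from the x-axis; with |QS| = 42.0, S = Q + 42.0·(cos -5.600°, sin -5.600°) = (58.29, -33.49). The perpendicularity gives SD at right angles to QS; with |SD| = 13.8 on the left of QS, D = S + 13.8·(0.09758, 0.9952) = (59.64, -19.75). Then cos ∠MSD = SM·SD / (|SM||SD|), giving 65.72°.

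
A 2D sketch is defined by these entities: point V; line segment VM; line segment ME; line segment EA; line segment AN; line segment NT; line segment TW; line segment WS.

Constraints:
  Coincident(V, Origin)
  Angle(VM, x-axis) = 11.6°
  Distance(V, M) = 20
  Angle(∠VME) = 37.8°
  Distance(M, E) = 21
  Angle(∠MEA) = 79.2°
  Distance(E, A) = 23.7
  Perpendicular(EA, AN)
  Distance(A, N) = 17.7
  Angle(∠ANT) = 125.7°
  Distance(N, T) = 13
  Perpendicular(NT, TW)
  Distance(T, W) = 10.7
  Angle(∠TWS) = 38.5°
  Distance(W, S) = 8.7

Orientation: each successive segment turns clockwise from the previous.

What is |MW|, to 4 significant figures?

5.004

V is at the origin; VM runs at 11.6° with length 20.0, so M = (19.59, 4.022). ∠VME = 37.8° gives ME at -130.6° from the x-axis; with |ME| = 21.0, E = (5.925, -11.92). ∠MEA = 79.2° gives EA at 128.6° from the x-axis; with |EA| = 23.7, A = (-8.861, 6.599). EA ⟂ AN, so AN runs at 38.60°; with |AN| = 17.7, N = (4.972, 17.64). ∠ANT = 125.7° gives NT at -15.70° from the x-axis; with |NT| = 13.0, T = (17.49, 14.12). The perpendicularity gives TW at right angles to NT, so TW runs at -105.7°; with |TW| = 10.7, W = (14.59, 3.823). Then |MW| = |W − M| = 5.004.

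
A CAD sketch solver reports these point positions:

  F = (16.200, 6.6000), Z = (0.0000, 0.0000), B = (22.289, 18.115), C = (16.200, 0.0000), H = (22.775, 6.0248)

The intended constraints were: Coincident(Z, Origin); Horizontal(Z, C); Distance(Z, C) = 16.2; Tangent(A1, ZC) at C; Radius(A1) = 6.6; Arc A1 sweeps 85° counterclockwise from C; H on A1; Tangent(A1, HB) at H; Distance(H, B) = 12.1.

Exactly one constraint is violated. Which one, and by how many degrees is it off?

Tangent(A1, HB) at H — off by 7.30°.

Z = (0.00, 0.00) ✓; Z.y = 0.00, C.y = 0.00 ✓; |ZC| = 16.20 ✓; ∠(FC, CZ) = 90.00° ✓; |FC| = 6.600 ✓; bearing(F→H) − bearing(F→C) = 85.00° ✓; |FH| = 6.600 ✓; ∠(FH, HB) = 82.70° ✗; |HB| = 12.10 ✓.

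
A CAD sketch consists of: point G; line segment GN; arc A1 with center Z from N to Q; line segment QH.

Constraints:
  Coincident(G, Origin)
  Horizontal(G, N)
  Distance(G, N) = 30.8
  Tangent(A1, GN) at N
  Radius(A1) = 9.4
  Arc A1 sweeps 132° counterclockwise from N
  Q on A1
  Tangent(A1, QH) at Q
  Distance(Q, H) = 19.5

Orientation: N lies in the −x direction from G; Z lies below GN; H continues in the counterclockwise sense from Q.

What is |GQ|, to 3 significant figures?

40.9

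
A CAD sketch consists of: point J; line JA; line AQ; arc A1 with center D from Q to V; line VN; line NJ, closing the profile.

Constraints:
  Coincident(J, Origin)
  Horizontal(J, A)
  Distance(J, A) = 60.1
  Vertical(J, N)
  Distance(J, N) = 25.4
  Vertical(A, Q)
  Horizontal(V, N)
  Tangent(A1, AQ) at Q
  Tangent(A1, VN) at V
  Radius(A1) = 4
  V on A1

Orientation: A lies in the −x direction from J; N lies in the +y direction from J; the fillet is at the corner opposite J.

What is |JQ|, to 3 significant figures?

63.8

J is at the origin; J and A share the same y with |JA| = 60.1 and A on the −x side, so A = (-60.1, 0.00). JN is vertical with |JN| = 25.4 and N on the +y side, so N = (0.00, 25.4). The virtual corner opposite J is at (-60.1, 25.4). Since A1 is tangent to AQ there, DQ ⟂ AQ and since A1 is tangent to VN there, DV ⟂ VN, with radius 4.0, so the center D sits 4.0 in from both sides at D = (-56.1, 21.4). That places the tangent points at Q = (-60.1, 21.4) on AQ and V = (-56.1, 25.4) on VN. Then |JQ| = |Q − J| = 63.8.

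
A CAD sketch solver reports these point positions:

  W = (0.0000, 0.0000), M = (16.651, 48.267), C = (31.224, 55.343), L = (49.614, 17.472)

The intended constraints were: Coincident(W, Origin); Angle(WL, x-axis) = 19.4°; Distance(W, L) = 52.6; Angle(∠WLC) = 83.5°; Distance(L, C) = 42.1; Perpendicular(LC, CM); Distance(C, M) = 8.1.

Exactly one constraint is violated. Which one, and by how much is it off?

Distance(C, M) = 8.1 — off by 8.10.

W = (0.00, 0.00) ✓; WL at 19.40° ✓; |WL| = 52.60 ✓; ∠WLC = 83.50° ✓; |LC| = 42.10 ✓; ∠(LC, CM) = 90.00° ✓; |CM| = 16.20 ✗.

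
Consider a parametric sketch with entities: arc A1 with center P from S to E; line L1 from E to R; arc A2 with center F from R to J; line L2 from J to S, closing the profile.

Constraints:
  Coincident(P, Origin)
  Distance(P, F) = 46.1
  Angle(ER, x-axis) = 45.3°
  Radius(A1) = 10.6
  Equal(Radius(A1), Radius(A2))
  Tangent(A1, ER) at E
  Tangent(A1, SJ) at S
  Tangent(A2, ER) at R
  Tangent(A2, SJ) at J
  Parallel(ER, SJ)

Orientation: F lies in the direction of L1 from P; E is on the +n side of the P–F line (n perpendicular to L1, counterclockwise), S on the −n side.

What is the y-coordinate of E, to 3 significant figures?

7.46

The slot axis is L1's direction at 45.3°, so u = (cos 45.3°, sin 45.3°) = (0.703, 0.711) and n = (−sin 45.3°, cos 45.3°) = (-0.711, 0.703). P is at the origin and F lies 46.1 along u from P, so F = 46.1·u = (32.4, 32.8). Tangency of A1 to both parallel lines with radius 10.6 puts E and S at P ± 10.6·n: E = (-7.53, 7.46), S = (7.53, -7.46). So E.y = 7.46.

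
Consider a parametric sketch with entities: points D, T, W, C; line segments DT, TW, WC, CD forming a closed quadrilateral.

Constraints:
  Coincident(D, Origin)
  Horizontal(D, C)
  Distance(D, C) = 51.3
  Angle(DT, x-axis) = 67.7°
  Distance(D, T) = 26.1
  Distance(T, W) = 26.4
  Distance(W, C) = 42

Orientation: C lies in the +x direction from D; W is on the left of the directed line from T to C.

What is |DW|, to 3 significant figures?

49.8

D is at the origin; D and C share the same y with |DC| = 51.3 and C in +x, so C = (51.3, 0). DT runs at 67.7° with |DT| = 26.1, so T = (9.90, 24.1). W is determined by |TW| = 26.4 and |WC| = 42.0 together: it lies at the intersection of circle(T, 26.4) and circle(C, 42.0). With |TC| = 47.9, the foot of the radical line on TC is 12.8 from T and the perpendicular offset is √(26.4² − 12.8²) = 23.1. Taking the left-of-TC solution: W = (32.6, 37.6).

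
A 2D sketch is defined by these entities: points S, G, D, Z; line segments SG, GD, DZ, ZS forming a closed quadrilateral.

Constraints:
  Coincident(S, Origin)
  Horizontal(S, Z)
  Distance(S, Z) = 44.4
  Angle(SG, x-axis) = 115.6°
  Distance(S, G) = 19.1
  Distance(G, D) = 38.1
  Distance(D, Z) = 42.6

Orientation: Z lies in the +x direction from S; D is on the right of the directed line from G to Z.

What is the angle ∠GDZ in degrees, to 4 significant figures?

86.51°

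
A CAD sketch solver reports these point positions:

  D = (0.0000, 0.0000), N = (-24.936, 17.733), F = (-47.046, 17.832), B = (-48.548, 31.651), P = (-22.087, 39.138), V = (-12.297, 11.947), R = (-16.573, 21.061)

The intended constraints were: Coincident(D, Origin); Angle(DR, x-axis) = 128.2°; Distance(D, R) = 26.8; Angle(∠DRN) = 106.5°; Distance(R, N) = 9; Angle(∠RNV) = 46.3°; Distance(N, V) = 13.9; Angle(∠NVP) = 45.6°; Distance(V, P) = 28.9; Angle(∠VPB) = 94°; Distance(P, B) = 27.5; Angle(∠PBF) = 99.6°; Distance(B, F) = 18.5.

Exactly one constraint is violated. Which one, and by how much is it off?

Distance(B, F) = 18.5 — off by 4.60.

D = (0.00, 0.00) ✓; DR at 128.2° ✓; |DR| = 26.80 ✓; ∠DRN = 106.5° ✓; |RN| = 9.001 ✓; ∠RNV = 46.30° ✓; |NV| = 13.90 ✓; ∠NVP = 45.60° ✓; |VP| = 28.90 ✓; ∠VPB = 94.00° ✓; |PB| = 27.50 ✓; ∠PBF = 99.60° ✓; |BF| = 13.90 ✗.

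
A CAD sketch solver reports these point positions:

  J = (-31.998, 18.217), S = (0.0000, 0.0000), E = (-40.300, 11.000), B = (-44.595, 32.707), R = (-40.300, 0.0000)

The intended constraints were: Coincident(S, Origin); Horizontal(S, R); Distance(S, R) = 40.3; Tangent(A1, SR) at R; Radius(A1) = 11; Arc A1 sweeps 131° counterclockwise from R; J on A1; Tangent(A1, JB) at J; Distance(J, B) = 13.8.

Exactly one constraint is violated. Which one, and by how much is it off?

Distance(J, B) = 13.8 — off by 5.40.

S = (0.00, 0.00) ✓; S.y = 0.00, R.y = 0.00 ✓; |SR| = 40.30 ✓; ∠(ER, RS) = 90.00° ✓; |ER| = 11.00 ✓; bearing(E→J) − bearing(E→R) = 131.0° ✓; |EJ| = 11.00 ✓; ∠(EJ, JB) = 90.00° ✓; |JB| = 19.20 ✗.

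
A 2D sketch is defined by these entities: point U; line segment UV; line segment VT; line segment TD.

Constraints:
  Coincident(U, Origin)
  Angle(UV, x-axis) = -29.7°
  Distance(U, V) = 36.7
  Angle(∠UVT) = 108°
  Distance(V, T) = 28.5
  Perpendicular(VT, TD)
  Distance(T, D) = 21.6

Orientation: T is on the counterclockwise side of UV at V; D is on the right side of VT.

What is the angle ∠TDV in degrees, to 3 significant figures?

52.8°

U is at the origin; UV runs at -29.7° with length 36.7, so V = 36.7·(cos -29.7°, sin -29.7°) = (31.9, -18.2). ∠UVT = 108.0°, so VT runs at -29.7° + (180° − 108.0°) = 42.3° from the x-axis; with |VT| = 28.5, T = V + 28.5·(cos 42.3°, sin 42.3°) = (53.0, 0.998). VT is perpendicular to TD; with |TD| = 21.6 on the right of VT, D = T + 21.6·(0.673, -0.740) = (67.5, -15.0). Then cos ∠TDV = DT·DV / (|DT||DV|), giving 52.8°.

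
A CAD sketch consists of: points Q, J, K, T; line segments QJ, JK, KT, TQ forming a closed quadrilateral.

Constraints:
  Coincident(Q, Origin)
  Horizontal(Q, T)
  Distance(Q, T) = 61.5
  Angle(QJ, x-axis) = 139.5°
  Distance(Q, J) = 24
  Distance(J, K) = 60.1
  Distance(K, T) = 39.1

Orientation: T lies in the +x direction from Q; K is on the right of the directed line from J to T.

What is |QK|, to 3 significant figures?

36.1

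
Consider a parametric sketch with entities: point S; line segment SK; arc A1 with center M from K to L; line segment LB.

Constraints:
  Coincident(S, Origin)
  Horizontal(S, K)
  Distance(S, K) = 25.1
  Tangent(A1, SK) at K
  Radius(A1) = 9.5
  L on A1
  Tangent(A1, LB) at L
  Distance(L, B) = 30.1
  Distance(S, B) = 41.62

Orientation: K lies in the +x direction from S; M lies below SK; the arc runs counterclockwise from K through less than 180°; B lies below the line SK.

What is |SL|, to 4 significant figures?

18.05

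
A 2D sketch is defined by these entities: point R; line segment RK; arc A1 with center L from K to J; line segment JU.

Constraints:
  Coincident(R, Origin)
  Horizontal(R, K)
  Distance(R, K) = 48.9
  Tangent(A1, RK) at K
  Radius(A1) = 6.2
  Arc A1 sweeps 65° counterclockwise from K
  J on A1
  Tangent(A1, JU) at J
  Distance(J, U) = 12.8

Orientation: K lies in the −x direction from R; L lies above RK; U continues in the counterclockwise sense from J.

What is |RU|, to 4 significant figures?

40.80

On A1, K sits at bearing -90° from L; a 65° counterclockwise sweep puts J at bearing -25°, so J = L + 6.2·(cos -25°, sin -25°) = (-43.28, 3.580). A1 meets JU tangentially, so LJ is at right angles to JU, so JU runs along (−sin -25°, cos -25°); with |JU| = 12.8, U = (-37.87, 15.18). Then |RU| = |U − R| = 40.80.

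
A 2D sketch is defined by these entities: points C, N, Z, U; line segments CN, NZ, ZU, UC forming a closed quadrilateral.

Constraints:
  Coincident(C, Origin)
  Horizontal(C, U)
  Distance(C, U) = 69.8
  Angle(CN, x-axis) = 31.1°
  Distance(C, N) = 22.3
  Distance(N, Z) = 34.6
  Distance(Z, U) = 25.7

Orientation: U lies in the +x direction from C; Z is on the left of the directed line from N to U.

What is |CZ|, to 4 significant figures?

56.22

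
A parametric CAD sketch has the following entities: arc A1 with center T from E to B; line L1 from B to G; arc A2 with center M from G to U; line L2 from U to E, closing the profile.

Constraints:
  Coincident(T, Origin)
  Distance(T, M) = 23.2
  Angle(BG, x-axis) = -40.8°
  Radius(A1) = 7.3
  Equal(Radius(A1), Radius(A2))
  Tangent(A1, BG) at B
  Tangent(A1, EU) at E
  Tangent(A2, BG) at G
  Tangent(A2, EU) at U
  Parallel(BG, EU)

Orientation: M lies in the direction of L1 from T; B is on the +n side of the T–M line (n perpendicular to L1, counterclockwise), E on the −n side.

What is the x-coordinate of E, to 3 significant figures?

-4.77

T is at the origin and M lies 23.2 along u from T, so M = 23.2·u = (17.6, -15.2). Tangency of A1 to both parallel lines with radius 7.3 puts B and E at T ± 7.3·n: B = (4.77, 5.53), E = (-4.77, -5.53). So E.x = -4.77.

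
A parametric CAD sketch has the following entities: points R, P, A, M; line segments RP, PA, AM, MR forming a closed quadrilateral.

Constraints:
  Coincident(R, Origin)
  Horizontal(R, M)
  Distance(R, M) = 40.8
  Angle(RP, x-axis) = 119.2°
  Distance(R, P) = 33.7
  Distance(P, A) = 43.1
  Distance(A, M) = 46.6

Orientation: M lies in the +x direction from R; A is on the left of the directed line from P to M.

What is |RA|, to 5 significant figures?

49.873

R is at the origin; R and M share the same y with |RM| = 40.8 and M in +x, so M = (40.8, 0). RP runs at 119.2° with |RP| = 33.7, so P = (-16.441, 29.417). A is determined by |PA| = 43.1 and |AM| = 46.6 together: it lies at the intersection of circle(P, 43.1) and circle(M, 46.6). With |PM| = 64.358, the foot of the radical line on PM is 29.740 from P and the perpendicular offset is √(43.1² − 29.740²) = 31.196. Taking the left-of-PM solution: A = (24.269, 43.569).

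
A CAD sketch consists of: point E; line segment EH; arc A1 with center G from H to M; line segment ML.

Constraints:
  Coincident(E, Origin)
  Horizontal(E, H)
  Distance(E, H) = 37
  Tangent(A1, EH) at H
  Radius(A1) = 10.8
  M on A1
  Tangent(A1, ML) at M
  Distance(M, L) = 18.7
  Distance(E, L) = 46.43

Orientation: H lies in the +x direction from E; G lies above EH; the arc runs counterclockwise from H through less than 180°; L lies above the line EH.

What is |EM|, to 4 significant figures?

48.67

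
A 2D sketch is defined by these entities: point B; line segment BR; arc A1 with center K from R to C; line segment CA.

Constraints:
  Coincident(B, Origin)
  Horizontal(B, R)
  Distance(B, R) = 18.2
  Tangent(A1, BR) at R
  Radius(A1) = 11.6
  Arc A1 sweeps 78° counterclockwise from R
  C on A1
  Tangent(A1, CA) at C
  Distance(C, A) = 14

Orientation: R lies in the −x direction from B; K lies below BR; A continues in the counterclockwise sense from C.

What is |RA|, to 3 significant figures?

27.0

On A1, R sits at bearing 90° from K; a 78° counterclockwise sweep puts C at bearing 168°, so C = K + 11.6·(cos 168°, sin 168°) = (-29.5, -9.19). A1 meets CA tangentially, so KC is at right angles to CA, so CA runs along (−sin 168°, cos 168°); with |CA| = 14.0, A = (-32.5, -22.9). Then |RA| = |A − R| = 27.0.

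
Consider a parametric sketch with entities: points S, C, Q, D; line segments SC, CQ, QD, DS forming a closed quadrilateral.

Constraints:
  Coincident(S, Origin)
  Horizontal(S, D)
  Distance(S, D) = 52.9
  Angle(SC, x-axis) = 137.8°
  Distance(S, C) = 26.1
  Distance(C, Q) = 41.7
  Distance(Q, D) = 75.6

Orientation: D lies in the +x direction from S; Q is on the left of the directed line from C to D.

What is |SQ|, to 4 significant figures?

54.31

S is at the origin; SD is horizontal with |SD| = 52.9 and D in +x, so D = (52.9, 0). SC runs at 137.8° with |SC| = 26.1, so C = (-19.33, 17.53). Q is determined by |CQ| = 41.7 and |QD| = 75.6 together: it lies at the intersection of circle(C, 41.7) and circle(D, 75.6). With |CD| = 74.33, the foot of the radical line on CD is 10.42 from C and the perpendicular offset is √(41.7² − 10.42²) = 40.38. Taking the left-of-CD solution: Q = (0.3126, 54.31).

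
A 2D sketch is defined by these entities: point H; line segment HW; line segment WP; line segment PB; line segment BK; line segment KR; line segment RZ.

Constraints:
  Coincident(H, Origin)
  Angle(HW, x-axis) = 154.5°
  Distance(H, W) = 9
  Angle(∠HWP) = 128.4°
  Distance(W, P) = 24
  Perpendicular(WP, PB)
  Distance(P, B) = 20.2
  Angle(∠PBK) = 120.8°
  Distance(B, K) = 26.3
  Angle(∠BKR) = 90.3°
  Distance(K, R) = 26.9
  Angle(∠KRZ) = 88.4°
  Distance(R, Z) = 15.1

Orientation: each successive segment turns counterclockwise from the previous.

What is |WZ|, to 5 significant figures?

3.2643

H is at the origin; HW runs at 154.5° with length 9.0, so W = (-8.1233, 3.8746). ∠HWP = 128.4° gives WP at -153.90° from the x-axis; with |WP| = 24.0, P = (-29.676, -6.6839). The perpendicularity gives PB at right angles to WP, so PB runs at -63.900°; with |PB| = 20.2, B = (-20.789, -24.824). ∠PBK = 120.8° gives BK at -4.7000° from the x-axis; with |BK| = 26.3, K = (5.4224, -26.979). ∠BKR = 90.3° gives KR at 85.000° from the x-axis; with |KR| = 26.9, R = (7.7669, -0.18144). ∠KRZ = 88.4° gives RZ at 176.60° from the x-axis; with |RZ| = 15.1, Z = (-7.3065, 0.71408). Then |WZ| = |Z − W| = 3.2643.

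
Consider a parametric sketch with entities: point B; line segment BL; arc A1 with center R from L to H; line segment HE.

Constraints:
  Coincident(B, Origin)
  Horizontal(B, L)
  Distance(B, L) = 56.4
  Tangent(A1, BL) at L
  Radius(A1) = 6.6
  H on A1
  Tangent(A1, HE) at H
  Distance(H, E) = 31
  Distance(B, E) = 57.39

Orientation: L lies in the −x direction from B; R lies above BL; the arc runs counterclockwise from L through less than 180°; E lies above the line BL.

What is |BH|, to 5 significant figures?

50.195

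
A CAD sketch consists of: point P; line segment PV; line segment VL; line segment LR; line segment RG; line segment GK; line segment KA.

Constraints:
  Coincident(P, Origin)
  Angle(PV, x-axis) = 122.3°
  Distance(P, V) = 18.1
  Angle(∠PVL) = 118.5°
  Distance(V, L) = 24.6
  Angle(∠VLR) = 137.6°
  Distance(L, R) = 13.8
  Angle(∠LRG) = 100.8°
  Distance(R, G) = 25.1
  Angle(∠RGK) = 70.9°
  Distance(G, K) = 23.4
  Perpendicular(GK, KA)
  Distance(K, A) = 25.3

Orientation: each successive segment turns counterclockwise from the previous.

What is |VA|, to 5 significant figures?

26.620

∠RGK = 70.9° gives GK at 54.500° from the x-axis; with |GK| = 23.4, K = (-15.641, 2.2992). GK ⟂ KA, so KA runs at 144.50°; with |KA| = 25.3, A = (-36.238, 16.991). Then |VA| = |A − V| = 26.620.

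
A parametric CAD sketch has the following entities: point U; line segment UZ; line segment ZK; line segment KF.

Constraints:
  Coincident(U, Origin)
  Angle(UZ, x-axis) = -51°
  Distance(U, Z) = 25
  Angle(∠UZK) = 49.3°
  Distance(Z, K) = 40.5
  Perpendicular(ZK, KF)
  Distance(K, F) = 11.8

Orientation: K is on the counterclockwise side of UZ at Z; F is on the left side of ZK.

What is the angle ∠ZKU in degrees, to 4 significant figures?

38.07°

U is at the origin; UZ runs at -51.0° with length 25.0, so Z = 25.0·(cos -51.0°, sin -51.0°) = (15.73, -19.43). ∠UZK = 49.3°, so ZK runs at -51.0° + (180° − 49.3°) = 79.70° from the x-axis; with |ZK| = 40.5, K = Z + 40.5·(cos 79.70°, sin 79.70°) = (22.97, 20.42). Then cos ∠ZKU = KZ·KU / (|KZ||KU|), giving 38.07°.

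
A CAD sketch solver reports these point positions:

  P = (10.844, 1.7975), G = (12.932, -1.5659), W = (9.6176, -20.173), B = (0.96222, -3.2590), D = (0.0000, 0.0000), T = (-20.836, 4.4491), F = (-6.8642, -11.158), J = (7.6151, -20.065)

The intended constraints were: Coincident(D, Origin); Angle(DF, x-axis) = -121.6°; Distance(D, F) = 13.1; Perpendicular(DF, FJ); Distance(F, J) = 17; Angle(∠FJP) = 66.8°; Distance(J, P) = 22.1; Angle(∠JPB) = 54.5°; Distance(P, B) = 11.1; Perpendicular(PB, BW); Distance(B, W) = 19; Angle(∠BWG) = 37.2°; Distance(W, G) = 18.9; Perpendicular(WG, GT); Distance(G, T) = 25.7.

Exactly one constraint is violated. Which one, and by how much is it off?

Distance(G, T) = 25.7 — off by 8.60.

D = (0.00, 0.00) ✓; DF at -121.6° ✓; |DF| = 13.10 ✓; ∠(DF, FJ) = 90.00° ✓; |FJ| = 17.00 ✓; ∠FJP = 66.80° ✓; |JP| = 22.10 ✓; ∠JPB = 54.50° ✓; |PB| = 11.10 ✓; ∠(PB, BW) = 90.00° ✓; |BW| = 19.00 ✓; ∠BWG = 37.20° ✓; |WG| = 18.90 ✓; ∠(WG, GT) = 90.00° ✓; |GT| = 34.30 ✗.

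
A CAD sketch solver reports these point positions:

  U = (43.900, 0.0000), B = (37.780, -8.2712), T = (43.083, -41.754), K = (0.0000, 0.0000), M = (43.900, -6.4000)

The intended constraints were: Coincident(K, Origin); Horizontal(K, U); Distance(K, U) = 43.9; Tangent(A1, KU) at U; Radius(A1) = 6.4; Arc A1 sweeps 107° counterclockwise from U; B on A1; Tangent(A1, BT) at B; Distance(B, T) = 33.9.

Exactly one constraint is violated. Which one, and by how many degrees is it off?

Tangent(A1, BT) at B — off by 8.00°.

K = (0.00, 0.00) ✓; K.y = 0.00, U.y = 0.00 ✓; |KU| = 43.90 ✓; ∠(MU, UK) = 90.00° ✓; |MU| = 6.400 ✓; bearing(M→B) − bearing(M→U) = 107.0° ✓; |MB| = 6.400 ✓; ∠(MB, BT) = 98.00° ✗; |BT| = 33.90 ✓.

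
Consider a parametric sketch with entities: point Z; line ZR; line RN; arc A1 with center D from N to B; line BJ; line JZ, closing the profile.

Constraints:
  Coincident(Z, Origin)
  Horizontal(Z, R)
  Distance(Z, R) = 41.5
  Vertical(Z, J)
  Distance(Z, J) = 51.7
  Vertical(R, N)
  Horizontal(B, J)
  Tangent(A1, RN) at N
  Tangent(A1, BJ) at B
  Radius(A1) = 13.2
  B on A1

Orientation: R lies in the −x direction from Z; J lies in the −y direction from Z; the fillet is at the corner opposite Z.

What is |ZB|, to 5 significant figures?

58.939

Z is at the origin; ZR is horizontal with |ZR| = 41.5 and R on the −x side, so R = (-41.500, 0.0000). Z and J share the same x with |ZJ| = 51.7 and J on the −y side, so J = (0.0000, -51.700). The virtual corner opposite Z is at (-41.500, -51.700). The tangent condition forces DN to be normal to RN and tangency of A1 to BJ means the radius DB is perpendicular to BJ, with radius 13.2, so the center D sits 13.2 in from both sides at D = (-28.300, -38.500). That places the tangent points at N = (-41.500, -38.500) on RN and B = (-28.300, -51.700) on BJ. Then |ZB| = |B − Z| = 58.939.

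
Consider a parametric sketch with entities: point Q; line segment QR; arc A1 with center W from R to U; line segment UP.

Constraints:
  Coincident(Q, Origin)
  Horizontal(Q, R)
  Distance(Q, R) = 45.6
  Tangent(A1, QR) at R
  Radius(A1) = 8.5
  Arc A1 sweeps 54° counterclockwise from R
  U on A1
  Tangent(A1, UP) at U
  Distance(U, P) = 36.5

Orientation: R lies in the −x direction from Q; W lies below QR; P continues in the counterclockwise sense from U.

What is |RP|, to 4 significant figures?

43.52

Q is at the origin; Q and R share the same y with |QR| = 45.6 and R on the −x side, so R = (-45.60, 0.000). Tangency of A1 to QR means the radius WR is perpendicular to QR, so W = R + (0, -8.5) = (-45.60, -8.500). On A1, R sits at bearing 90° from W; a 54° counterclockwise sweep puts U at bearing 144°, so U = W + 8.5·(cos 144°, sin 144°) = (-52.48, -3.504). The tangent condition forces WU to be normal to UP, so UP runs along (−sin 144°, cos 144°); with |UP| = 36.5, P = (-73.93, -33.03). Then |RP| = |P − R| = 43.52.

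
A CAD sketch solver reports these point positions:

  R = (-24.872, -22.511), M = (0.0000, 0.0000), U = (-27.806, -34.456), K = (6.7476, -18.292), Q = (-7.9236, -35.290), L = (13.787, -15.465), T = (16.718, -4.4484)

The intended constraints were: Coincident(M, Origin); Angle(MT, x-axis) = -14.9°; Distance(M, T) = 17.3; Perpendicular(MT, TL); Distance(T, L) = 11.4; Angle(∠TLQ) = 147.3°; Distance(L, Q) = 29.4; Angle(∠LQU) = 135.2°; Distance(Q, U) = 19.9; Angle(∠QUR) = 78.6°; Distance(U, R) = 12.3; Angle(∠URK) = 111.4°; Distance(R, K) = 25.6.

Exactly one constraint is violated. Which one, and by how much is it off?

Distance(R, K) = 25.6 — off by 6.30.

M = (0.00, 0.00) ✓; MT at -14.90° ✓; |MT| = 17.30 ✓; ∠(MT, TL) = 90.00° ✓; |TL| = 11.40 ✓; ∠TLQ = 147.3° ✓; |LQ| = 29.40 ✓; ∠LQU = 135.2° ✓; |QU| = 19.90 ✓; ∠QUR = 78.60° ✓; |UR| = 12.30 ✓; ∠URK = 111.4° ✓; |RK| = 31.90 ✗.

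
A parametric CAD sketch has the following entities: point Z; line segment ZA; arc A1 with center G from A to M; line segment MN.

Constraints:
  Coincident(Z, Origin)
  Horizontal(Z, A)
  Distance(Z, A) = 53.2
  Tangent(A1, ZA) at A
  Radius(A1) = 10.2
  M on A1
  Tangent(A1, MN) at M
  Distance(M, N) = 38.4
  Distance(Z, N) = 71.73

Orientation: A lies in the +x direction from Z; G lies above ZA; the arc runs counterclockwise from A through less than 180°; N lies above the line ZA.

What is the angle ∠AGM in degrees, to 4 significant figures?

107.3°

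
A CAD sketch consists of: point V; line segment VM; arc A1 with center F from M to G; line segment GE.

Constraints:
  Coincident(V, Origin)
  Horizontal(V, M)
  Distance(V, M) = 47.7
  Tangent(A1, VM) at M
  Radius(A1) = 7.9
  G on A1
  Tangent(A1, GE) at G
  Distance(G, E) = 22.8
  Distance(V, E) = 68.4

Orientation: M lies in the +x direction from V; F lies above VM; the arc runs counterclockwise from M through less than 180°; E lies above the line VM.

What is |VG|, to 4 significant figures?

55.34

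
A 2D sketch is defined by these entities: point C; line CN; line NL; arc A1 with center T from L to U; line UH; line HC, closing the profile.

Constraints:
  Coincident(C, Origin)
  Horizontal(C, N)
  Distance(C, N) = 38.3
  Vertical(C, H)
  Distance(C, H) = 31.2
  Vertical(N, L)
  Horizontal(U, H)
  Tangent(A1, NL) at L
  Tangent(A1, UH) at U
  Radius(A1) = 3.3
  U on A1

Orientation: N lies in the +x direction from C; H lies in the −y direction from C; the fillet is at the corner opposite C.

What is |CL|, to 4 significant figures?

47.38

The virtual corner opposite C is at (38.30, -31.20). A1 meets NL tangentially, so TL is at right angles to NL and tangency of A1 to UH means the radius TU is perpendicular to UH, with radius 3.3, so the center T sits 3.3 in from both sides at T = (35.00, -27.90). That places the tangent points at L = (38.30, -27.90) on NL and U = (35.00, -31.20) on UH. Then |CL| = |L − C| = 47.38.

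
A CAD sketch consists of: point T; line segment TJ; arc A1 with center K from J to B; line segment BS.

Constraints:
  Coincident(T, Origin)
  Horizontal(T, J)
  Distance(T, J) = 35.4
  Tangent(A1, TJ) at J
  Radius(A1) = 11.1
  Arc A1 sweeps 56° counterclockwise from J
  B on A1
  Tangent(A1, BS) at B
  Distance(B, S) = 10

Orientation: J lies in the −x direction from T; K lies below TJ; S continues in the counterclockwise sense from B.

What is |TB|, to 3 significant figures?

44.9

Since A1 is tangent to TJ there, KJ ⟂ TJ, so K = J + (0, -11.1) = (-35.4, -11.1). On A1, J sits at bearing 90° from K; a 56° counterclockwise sweep puts B at bearing 146°, so B = K + 11.1·(cos 146°, sin 146°) = (-44.6, -4.89). Then |TB| = |B − T| = 44.9.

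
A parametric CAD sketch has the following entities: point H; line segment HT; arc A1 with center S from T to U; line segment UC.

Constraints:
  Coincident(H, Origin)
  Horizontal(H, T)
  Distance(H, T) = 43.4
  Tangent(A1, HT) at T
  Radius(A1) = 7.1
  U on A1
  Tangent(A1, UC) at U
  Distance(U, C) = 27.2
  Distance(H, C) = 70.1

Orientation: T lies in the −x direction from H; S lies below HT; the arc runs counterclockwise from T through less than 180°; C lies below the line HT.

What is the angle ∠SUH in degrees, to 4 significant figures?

41.56°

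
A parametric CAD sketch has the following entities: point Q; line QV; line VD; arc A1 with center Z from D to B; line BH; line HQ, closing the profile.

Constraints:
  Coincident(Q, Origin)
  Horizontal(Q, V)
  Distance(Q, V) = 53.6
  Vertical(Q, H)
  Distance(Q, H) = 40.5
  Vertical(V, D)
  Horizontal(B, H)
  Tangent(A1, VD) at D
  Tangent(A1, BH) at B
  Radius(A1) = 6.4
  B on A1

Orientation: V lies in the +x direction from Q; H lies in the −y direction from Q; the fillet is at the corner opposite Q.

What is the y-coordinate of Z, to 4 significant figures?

-34.10

Q and H share the same x with |QH| = 40.5 and H on the −y side, so H = (0.000, -40.50). The virtual corner opposite Q is at (53.60, -40.50). Since A1 is tangent to VD there, ZD ⟂ VD and since A1 is tangent to BH there, ZB ⟂ BH, with radius 6.4, so the center Z sits 6.4 in from both sides at Z = (47.20, -34.10). So Z.y = -34.10.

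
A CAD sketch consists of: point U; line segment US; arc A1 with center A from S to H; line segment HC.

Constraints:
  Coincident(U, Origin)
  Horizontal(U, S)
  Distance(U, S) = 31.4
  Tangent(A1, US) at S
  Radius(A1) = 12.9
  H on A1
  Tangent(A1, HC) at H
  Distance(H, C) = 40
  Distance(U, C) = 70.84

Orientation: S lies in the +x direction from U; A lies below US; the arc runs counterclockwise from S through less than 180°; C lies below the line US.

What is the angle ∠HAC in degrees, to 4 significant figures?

72.13°

Checks: U = (0.00, 0.00) ✓; U.y = 0.00, S.y = 0.00 ✓; |AH| = 12.90 ✓; ∠(AH, HC) = 90.00° ✓; |HC| = 40.00 ✓; |UC| = 70.84 ✓.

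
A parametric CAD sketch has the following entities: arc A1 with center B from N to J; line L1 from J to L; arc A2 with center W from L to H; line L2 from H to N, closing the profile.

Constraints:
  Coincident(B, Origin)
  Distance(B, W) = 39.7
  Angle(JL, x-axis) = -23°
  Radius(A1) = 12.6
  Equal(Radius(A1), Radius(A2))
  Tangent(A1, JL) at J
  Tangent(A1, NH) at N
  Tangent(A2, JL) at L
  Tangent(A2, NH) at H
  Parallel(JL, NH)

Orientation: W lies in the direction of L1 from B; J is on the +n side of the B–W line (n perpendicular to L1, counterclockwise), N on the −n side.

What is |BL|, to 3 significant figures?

41.7

The slot axis is L1's direction at -23.0°, so u = (cos -23.0°, sin -23.0°) = (0.921, -0.391) and n = (−sin -23.0°, cos -23.0°) = (0.391, 0.921). B is at the origin and W lies 39.7 along u from B, so W = 39.7·u = (36.5, -15.5). Tangency of A1 to both parallel lines with radius 12.6 puts J and N at B ± 12.6·n: J = (4.92, 11.6), N = (-4.92, -11.6). Equal radii place L and H the same way about W: L = W + 12.6·n = (41.5, -3.91), H = W − 12.6·n = (31.6, -27.1). Then |BL| = |L − B| = 41.7.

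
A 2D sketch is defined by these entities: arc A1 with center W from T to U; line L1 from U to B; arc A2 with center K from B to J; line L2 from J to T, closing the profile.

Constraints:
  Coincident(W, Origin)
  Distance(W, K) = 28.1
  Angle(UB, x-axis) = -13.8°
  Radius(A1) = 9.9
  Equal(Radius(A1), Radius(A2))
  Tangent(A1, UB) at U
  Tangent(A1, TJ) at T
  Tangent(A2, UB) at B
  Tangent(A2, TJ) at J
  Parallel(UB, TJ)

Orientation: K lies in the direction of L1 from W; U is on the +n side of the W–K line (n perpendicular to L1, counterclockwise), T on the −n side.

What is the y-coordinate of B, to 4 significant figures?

2.911

Tangency of A1 to both parallel lines with radius 9.9 puts U and T at W ± 9.9·n: U = (2.361, 9.614), T = (-2.361, -9.614). Equal radii place B and J the same way about K: B = K + 9.9·n = (29.65, 2.911), J = K − 9.9·n = (24.93, -16.32). So B.y = 2.911.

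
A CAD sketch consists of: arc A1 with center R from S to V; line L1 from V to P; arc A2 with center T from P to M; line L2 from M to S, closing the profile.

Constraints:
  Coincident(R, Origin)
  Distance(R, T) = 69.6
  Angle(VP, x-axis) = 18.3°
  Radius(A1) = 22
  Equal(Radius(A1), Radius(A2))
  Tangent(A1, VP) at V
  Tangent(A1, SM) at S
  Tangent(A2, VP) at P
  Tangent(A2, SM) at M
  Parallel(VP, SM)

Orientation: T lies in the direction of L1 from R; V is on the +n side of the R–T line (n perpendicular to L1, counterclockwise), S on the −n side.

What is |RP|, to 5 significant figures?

72.994

The slot axis is L1's direction at 18.3°, so u = (cos 18.3°, sin 18.3°) = (0.94943, 0.31399) and n = (−sin 18.3°, cos 18.3°) = (-0.31399, 0.94943). R is at the origin and T lies 69.6 along u from R, so T = 69.6·u = (66.080, 21.854). Tangency of A1 to both parallel lines with radius 22.0 puts V and S at R ± 22.0·n: V = (-6.9078, 20.887), S = (6.9078, -20.887). Equal radii place P and M the same way about T: P = T + 22.0·n = (59.172, 42.741), M = T − 22.0·n = (72.988, 0.96651). Then |RP| = |P − R| = 72.994.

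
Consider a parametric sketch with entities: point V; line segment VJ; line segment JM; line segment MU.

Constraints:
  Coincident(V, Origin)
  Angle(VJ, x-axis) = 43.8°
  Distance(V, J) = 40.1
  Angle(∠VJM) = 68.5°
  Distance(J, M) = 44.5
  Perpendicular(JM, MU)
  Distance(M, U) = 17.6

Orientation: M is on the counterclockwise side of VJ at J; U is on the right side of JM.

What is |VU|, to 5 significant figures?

62.477

V is at the origin; VJ runs at 43.8° with length 40.1, so J = 40.1·(cos 43.8°, sin 43.8°) = (28.943, 27.755). ∠VJM = 68.5°, so JM runs at 43.8° + (180° − 68.5°) = 155.30° from the x-axis; with |JM| = 44.5, M = J + 44.5·(cos 155.30°, sin 155.30°) = (-11.486, 46.350). JM ⟂ MU; with |MU| = 17.6 on the right of JM, U = M + 17.6·(0.41787, 0.90851) = (-4.1316, 62.340). Then |VU| = |U − V| = 62.477.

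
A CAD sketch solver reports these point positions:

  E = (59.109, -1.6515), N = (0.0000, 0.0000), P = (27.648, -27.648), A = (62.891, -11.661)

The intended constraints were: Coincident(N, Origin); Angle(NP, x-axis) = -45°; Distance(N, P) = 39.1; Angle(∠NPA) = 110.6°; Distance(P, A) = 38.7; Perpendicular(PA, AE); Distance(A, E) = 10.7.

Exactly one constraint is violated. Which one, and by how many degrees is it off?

Perpendicular(PA, AE) — off by 3.70°.

N = (0.00, 0.00) ✓; NP at -45.00° ✓; |NP| = 39.10 ✓; ∠NPA = 110.6° ✓; |PA| = 38.70 ✓; ∠(PA, AE) = 86.30° ✗; |AE| = 10.70 ✓.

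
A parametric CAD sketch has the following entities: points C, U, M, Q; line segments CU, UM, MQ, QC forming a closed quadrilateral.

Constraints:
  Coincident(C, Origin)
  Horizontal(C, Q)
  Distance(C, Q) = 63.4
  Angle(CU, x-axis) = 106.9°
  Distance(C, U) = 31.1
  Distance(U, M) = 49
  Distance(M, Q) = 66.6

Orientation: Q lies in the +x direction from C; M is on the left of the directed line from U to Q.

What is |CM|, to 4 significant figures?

65.84

Checks: |UM| = 49.00 ✓; |MQ| = 66.60 ✓.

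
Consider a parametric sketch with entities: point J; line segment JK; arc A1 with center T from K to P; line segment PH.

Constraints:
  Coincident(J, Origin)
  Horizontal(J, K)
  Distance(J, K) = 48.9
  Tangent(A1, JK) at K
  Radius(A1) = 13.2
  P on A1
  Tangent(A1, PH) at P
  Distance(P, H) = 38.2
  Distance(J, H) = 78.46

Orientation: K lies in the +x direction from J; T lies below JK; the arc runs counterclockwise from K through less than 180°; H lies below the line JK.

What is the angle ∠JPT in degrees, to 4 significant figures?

119.2°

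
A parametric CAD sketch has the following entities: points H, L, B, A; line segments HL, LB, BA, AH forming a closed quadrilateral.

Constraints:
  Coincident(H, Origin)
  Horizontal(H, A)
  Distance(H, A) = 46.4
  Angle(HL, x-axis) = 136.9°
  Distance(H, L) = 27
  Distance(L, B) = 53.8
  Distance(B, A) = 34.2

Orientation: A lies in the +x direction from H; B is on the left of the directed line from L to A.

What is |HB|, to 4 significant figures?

45.12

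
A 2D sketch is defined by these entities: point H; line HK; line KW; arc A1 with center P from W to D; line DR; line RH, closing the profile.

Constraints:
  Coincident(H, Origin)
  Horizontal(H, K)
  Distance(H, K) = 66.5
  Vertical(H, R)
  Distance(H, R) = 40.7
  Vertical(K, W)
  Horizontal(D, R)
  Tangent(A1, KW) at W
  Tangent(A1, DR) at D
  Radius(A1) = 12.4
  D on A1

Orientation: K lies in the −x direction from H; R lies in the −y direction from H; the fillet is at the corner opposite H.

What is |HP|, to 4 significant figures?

61.05

H is at the origin; HK is horizontal with |HK| = 66.5 and K on the −x side, so K = (-66.50, 0.000). HR is vertical with |HR| = 40.7 and R on the −y side, so R = (0.000, -40.70). The virtual corner opposite H is at (-66.50, -40.70). A1 meets KW tangentially, so PW is at right angles to KW and tangency of A1 to DR means the radius PD is perpendicular to DR, with radius 12.4, so the center P sits 12.4 in from both sides at P = (-54.10, -28.30). Then |HP| = |P − H| = 61.05.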